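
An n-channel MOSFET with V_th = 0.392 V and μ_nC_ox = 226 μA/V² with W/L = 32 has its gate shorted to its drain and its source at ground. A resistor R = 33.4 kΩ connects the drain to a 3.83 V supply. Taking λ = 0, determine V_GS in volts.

With gate tied to drain, V_GS = V_DS ≥ V_GS − V_th, so the device is in saturation.
k_n = μ_nC_ox · (W/L) = 7.232 mA/V².
KCL at the drain: ½ k_n (V_GS − V_th)² = (V_DD − V_GS)/R.
Let x = V_GS − 0.392. Then 121 x² + x − 3.438 = 0, giving x = 0.165 V (positive root), so V_GS = 0.557 V.
I_D = (V_DD − V_GS)/R = (3.83 − 0.557) / 33.4 = 0.098 mA.

V_GS = 0.557 V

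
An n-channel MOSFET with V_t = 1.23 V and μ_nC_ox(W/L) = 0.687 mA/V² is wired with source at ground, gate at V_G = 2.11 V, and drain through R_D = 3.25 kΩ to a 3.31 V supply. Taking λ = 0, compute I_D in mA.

I_D = 0.266 mA

V_GS = V_G = 2.11 V, so V_ov = 2.11 − 1.23 = 0.88 V.
Assume saturation: I_D = ½ k_n V_ov² = 0.5 × 0.687 × 0.88² = 0.266 mA, giving V_DS = V_DD − I_D R_D = 3.31 − 0.266 × 3.25 = 2.45 V.
V_DS = 2.45 V ≥ V_ov = 0.88 V, confirming saturation.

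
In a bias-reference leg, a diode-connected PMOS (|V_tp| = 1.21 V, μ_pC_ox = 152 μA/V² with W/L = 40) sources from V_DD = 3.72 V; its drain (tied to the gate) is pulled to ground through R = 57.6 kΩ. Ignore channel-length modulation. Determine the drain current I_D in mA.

I_D = 0.0415 mA

With gate tied to drain, V_SG = V_SD ≥ V_SG − |V_tp|, so the device is in saturation.
k_p = μ_pC_ox · (W/L) = 6.08 mA/V².
KCL at the drain: ½ k_p (V_SG − |V_tp|)² = (V_DD − V_SG)/R.
Let x = V_SG − 1.21. Then 175 x² + x − 2.51 = 0, giving x = 0.117 V (positive root), so V_SG = 1.33 V.
I_D = (V_DD − V_SG)/R = (3.72 − 1.33) / 57.6 = 0.0415 mA.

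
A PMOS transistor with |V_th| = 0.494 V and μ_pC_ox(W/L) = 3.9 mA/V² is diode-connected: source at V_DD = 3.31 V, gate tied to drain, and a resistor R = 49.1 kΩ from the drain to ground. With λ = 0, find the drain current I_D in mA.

With gate tied to drain, V_SG = V_SD ≥ V_SG − |V_th|, so the device is in saturation.
KCL at the drain: ½ k_p (V_SG − |V_th|)² = (V_DD − V_SG)/R.
Let x = V_SG − 0.494. Then 95.7 x² + x − 2.816 = 0, giving x = 0.166 V (positive root), so V_SG = 0.66 V.
I_D = (V_DD − V_SG)/R = (3.31 − 0.66) / 49.1 = 0.054 mA.

I_D = 0.0540 mA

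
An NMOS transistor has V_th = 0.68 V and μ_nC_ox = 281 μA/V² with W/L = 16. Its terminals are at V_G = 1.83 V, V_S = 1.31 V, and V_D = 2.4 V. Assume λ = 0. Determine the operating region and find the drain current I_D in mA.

Cutoff; I_D = 0 mA

V_GS = V_G − V_S = 1.83 − 1.31 = 0.52 V; V_DS = V_D − V_S = 2.4 − 1.31 = 1.09 V.
V_GS = 0.52 V < V_th = 0.68 V, so the transistor is in cutoff.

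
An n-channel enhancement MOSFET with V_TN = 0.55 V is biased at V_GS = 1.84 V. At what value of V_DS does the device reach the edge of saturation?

V_DS,sat = 1.29 V

The boundary between triode and saturation is V_DS = V_GS − V_TN = V_ov.
V_ov = 1.84 − 0.55 = 1.29 V.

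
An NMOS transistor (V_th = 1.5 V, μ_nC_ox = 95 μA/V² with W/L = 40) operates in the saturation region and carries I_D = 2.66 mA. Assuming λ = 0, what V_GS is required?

k_n = μ_nC_ox · (W/L) = 3.8 mA/V².
In saturation I_D = ½ k_n (V_GS − V_th)², so V_GS − V_th = √(2 I_D / k_n) = √(2 × 2.66 / 3.8) = 1.18 V.
V_GS = 1.5 + 1.18 = 2.68 V.

V_GS = 2.68 V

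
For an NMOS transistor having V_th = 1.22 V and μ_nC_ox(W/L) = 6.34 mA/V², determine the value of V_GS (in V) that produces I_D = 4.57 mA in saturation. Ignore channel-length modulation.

V_GS = 2.42 V

In saturation I_D = ½ k_n (V_GS − V_th)², so V_GS − V_th = √(2 I_D / k_n) = √(2 × 4.57 / 6.34) = 1.2 V.
V_GS = 1.22 + 1.2 = 2.42 V.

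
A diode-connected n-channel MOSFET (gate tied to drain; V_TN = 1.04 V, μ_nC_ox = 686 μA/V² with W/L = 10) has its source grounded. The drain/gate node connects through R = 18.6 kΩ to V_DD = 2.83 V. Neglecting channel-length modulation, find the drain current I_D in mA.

I_D = 0.0876 mA

With gate tied to drain, V_GS = V_DS ≥ V_GS − V_TN, so the device is in saturation.
k_n = μ_nC_ox · (W/L) = 6.86 mA/V².
KCL at the drain: ½ k_n (V_GS − V_TN)² = (V_DD − V_GS)/R.
Let x = V_GS − 1.04. Then 63.8 x² + x − 1.79 = 0, giving x = 0.16 V (positive root), so V_GS = 1.2 V.
I_D = (V_DD − V_GS)/R = (2.83 − 1.2) / 18.6 = 0.0876 mA.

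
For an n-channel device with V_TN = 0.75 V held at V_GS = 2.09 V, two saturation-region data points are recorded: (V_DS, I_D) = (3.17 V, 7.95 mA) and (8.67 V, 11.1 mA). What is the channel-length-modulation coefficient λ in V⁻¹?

With V_GS fixed, I_D ∝ (1 + λ V_DS) in saturation, so I_D2/I_D1 = (1 + λ V_DS2)/(1 + λ V_DS1).
11.1/7.95 = 1.396 = (1 + 8.67 λ)/(1 + 3.17 λ).
Solving: λ (I_D1 V_DS2 − I_D2 V_DS1) = I_D2 − I_D1, so λ = (11.1 − 7.95) / (7.95 × 8.67 − 11.1 × 3.17) = 3.15 / 33.7 = 0.0934 V⁻¹.

λ = 0.0934 V⁻¹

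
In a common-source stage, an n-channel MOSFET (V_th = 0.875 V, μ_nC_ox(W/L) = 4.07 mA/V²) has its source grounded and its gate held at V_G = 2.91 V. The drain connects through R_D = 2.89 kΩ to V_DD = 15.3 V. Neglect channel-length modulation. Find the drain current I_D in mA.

V_GS = V_G = 2.91 V, so V_ov = 2.91 − 0.875 = 2.04 V.
Assume saturation: I_D = ½ k_n V_ov² = 0.5 × 4.07 × 2.04² = 8.43 mA, giving V_DS = V_DD − I_D R_D = 15.3 − 8.43 × 2.89 = -9.06 V.
But -9.06 V < V_ov = 2.04 V, so the device is actually in triode.
In triode I_D = k_n[V_ov V_DS − ½ V_DS²] and I_D = (V_DD − V_DS)/R_D. Equating: 5.88 V_DS² − 24.94 V_DS + 15.3 = 0, giving V_DS = 0.744 V (the root below V_ov).
I_D = (15.3 − 0.744) / 2.89 = 5.04 mA.

I_D = 5.04 mA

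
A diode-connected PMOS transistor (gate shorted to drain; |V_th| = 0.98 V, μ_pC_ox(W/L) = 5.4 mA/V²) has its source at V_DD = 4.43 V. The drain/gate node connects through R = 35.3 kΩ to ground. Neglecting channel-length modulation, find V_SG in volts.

V_SG = 1.17 V

With gate tied to drain, V_SG = V_SD ≥ V_SG − |V_th|, so the device is in saturation.
KCL at the drain: ½ k_p (V_SG − |V_th|)² = (V_DD − V_SG)/R.
Let x = V_SG − 0.98. Then 95.3 x² + x − 3.45 = 0, giving x = 0.185 V (positive root), so V_SG = 1.17 V.
I_D = (V_DD − V_SG)/R = (4.43 − 1.17) / 35.3 = 0.0925 mA.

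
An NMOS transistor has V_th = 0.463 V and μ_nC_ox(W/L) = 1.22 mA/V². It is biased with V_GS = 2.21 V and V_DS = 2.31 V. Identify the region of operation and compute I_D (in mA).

Saturation; I_D = 1.86 mA

V_ov = V_GS − V_th = 2.21 − 0.463 = 1.75 V.
Since V_DS = 2.31 V ≥ V_ov = 1.75 V, the device is in saturation.
I_D = ½ k_n V_ov² = 0.5 × 1.22 × 1.75² = 1.86 mA.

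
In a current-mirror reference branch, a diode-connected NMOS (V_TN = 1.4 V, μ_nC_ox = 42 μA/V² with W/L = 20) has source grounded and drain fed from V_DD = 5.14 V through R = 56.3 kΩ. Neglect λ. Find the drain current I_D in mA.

I_D = 0.0597 mA

With gate tied to drain, V_GS = V_DS ≥ V_GS − V_TN, so the device is in saturation.
k_n = μ_nC_ox · (W/L) = 0.84 mA/V².
KCL at the drain: ½ k_n (V_GS − V_TN)² = (V_DD − V_GS)/R.
Let x = V_GS − 1.4. Then 23.6 x² + x − 3.74 = 0, giving x = 0.377 V (positive root), so V_GS = 1.78 V.
I_D = (V_DD − V_GS)/R = (5.14 − 1.78) / 56.3 = 0.0597 mA.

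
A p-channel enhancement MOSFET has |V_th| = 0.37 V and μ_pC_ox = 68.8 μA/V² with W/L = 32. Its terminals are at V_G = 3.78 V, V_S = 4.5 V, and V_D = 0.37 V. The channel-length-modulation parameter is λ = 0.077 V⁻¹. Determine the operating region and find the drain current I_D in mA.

Saturation; I_D = 0.178 mA

V_SG = V_S − V_G = 4.5 − 3.78 = 0.72 V; V_SD = V_S − V_D = 4.5 − 0.37 = 4.13 V.
k_p = μ_pC_ox · (W/L) = 2.202 mA/V².
V_ov = V_SG − |V_th| = 0.72 − 0.37 = 0.35 V.
Since V_SD = 4.13 V ≥ V_ov = 0.35 V, the device is in saturation.
I_D = ½ k_p V_ov² (1 + λ V_SD) = 0.5 × 2.202 × 0.35² × (1 + 0.077 × 4.13) = 0.178 mA.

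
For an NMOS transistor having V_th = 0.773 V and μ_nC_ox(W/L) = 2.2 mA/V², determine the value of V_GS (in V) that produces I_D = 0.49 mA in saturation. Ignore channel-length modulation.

In saturation I_D = ½ k_n (V_GS − V_th)², so V_GS − V_th = √(2 I_D / k_n) = √(2 × 0.49 / 2.2) = 0.667 V.
V_GS = 0.773 + 0.667 = 1.44 V.

V_GS = 1.44 V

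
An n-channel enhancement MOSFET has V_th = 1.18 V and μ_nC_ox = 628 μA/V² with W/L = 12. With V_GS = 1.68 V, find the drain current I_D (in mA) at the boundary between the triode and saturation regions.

At the boundary V_DS = V_ov = V_GS − V_th = 1.68 − 1.18 = 0.5 V.
k_n = μ_nC_ox · (W/L) = 7.536 mA/V².
I_D = ½ k_n V_ov² = 0.5 × 7.536 × 0.5² = 0.942 mA.

I_D = 0.942 mA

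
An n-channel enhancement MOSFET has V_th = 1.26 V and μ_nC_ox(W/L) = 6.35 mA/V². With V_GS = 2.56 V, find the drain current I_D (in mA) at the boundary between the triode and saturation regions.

At the boundary V_DS = V_ov = V_GS − V_th = 2.56 − 1.26 = 1.3 V.
I_D = ½ k_n V_ov² = 0.5 × 6.35 × 1.3² = 5.37 mA.

I_D = 5.37 mA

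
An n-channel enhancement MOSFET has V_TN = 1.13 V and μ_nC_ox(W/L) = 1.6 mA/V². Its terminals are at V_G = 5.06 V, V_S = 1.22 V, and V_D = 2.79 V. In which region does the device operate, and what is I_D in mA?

V_GS = V_G − V_S = 5.06 − 1.22 = 3.84 V; V_DS = V_D − V_S = 2.79 − 1.22 = 1.57 V.
V_ov = V_GS − V_TN = 3.84 − 1.13 = 2.71 V.
Since V_DS = 1.57 V < V_ov = 2.71 V, the device is in the triode region.
I_D = k_n [V_ov · V_DS − ½ V_DS²] = 1.6 × [2.71 × 1.57 − 0.5 × 1.57²] = 4.84 mA.

Triode; I_D = 4.84 mA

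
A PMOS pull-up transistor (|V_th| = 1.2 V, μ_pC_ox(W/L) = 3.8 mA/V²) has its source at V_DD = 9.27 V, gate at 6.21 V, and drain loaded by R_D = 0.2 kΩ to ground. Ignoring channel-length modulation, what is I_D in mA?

V_SG = V_DD − V_G = 9.27 − 6.21 = 3.06 V, so V_ov = 3.06 − 1.2 = 1.86 V.
Assume saturation: I_D = ½ k_p V_ov² = 0.5 × 3.8 × 1.86² = 6.57 mA, giving V_SD = V_DD − I_D R_D = 9.27 − 6.57 × 0.2 = 7.96 V.
V_SD = 7.96 V ≥ V_ov = 1.86 V, confirming saturation.

I_D = 6.57 mA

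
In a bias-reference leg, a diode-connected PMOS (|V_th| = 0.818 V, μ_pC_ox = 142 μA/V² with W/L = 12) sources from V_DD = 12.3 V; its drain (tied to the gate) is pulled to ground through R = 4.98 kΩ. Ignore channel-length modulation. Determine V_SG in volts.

V_SG = 2.35 V

With gate tied to drain, V_SG = V_SD ≥ V_SG − |V_th|, so the device is in saturation.
k_p = μ_pC_ox · (W/L) = 1.704 mA/V².
KCL at the drain: ½ k_p (V_SG − |V_th|)² = (V_DD − V_SG)/R.
Let x = V_SG − 0.818. Then 4.24 x² + x − 11.48 = 0, giving x = 1.53 V (positive root), so V_SG = 2.35 V.
I_D = (V_DD − V_SG)/R = (12.3 − 2.35) / 4.98 = 2 mA.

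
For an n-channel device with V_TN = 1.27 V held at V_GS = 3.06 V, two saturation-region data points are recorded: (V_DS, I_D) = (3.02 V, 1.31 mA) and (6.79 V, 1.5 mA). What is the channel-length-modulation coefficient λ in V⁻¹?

With V_GS fixed, I_D ∝ (1 + λ V_DS) in saturation, so I_D2/I_D1 = (1 + λ V_DS2)/(1 + λ V_DS1).
1.5/1.31 = 1.145 = (1 + 6.79 λ)/(1 + 3.02 λ).
Solving: λ (I_D1 V_DS2 − I_D2 V_DS1) = I_D2 − I_D1, so λ = (1.5 − 1.31) / (1.31 × 6.79 − 1.5 × 3.02) = 0.19 / 4.36 = 0.0435 V⁻¹.

λ = 0.0435 V⁻¹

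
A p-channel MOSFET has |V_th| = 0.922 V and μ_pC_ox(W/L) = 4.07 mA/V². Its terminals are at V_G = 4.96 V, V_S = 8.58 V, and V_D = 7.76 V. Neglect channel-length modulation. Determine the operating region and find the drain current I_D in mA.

V_SG = V_S − V_G = 8.58 − 4.96 = 3.62 V; V_SD = V_S − V_D = 8.58 − 7.76 = 0.82 V.
V_ov = V_SG − |V_th| = 3.62 − 0.922 = 2.7 V.
Since V_SD = 0.82 V < V_ov = 2.7 V, the device is in the triode region.
I_D = k_p [V_ov · V_SD − ½ V_SD²] = 4.07 × [2.7 × 0.82 − 0.5 × 0.82²] = 7.64 mA.

Triode; I_D = 7.64 mA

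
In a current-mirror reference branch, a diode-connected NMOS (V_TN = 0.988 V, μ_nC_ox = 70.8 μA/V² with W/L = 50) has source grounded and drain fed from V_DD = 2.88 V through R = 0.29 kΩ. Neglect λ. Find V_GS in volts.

V_GS = 2.17 V

With gate tied to drain, V_GS = V_DS ≥ V_GS − V_TN, so the device is in saturation.
k_n = μ_nC_ox · (W/L) = 3.54 mA/V².
KCL at the drain: ½ k_n (V_GS − V_TN)² = (V_DD − V_GS)/R.
Let x = V_GS − 0.988. Then 0.513 x² + x − 1.892 = 0, giving x = 1.18 V (positive root), so V_GS = 2.17 V.
I_D = (V_DD − V_GS)/R = (2.88 − 2.17) / 0.29 = 2.46 mA.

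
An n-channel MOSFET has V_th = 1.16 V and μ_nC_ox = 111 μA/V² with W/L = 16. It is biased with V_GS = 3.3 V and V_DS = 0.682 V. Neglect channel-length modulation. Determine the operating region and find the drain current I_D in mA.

Triode; I_D = 2.18 mA

k_n = μ_nC_ox · (W/L) = 1.776 mA/V².
V_ov = V_GS − V_th = 3.3 − 1.16 = 2.14 V.
Since V_DS = 0.682 V < V_ov = 2.14 V, the device is in the triode region.
I_D = k_n [V_ov · V_DS − ½ V_DS²] = 1.776 × [2.14 × 0.682 − 0.5 × 0.682²] = 2.18 mA.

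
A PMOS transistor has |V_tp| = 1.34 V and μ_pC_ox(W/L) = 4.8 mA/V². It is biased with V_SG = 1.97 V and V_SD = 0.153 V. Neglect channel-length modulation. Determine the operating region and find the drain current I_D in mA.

Triode; I_D = 0.406 mA

V_ov = V_SG − |V_tp| = 1.97 − 1.34 = 0.63 V.
Since V_SD = 0.153 V < V_ov = 0.63 V, the device is in the triode region.
I_D = k_p [V_ov · V_SD − ½ V_SD²] = 4.8 × [0.63 × 0.153 − 0.5 × 0.153²] = 0.406 mA.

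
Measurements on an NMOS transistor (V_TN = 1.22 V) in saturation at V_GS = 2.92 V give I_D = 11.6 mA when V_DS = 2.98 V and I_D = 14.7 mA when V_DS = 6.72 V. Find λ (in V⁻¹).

With V_GS fixed, I_D ∝ (1 + λ V_DS) in saturation, so I_D2/I_D1 = (1 + λ V_DS2)/(1 + λ V_DS1).
14.7/11.6 = 1.267 = (1 + 6.72 λ)/(1 + 2.98 λ).
Solving: λ (I_D1 V_DS2 − I_D2 V_DS1) = I_D2 − I_D1, so λ = (14.7 − 11.6) / (11.6 × 6.72 − 14.7 × 2.98) = 3.1 / 34.1 = 0.0908 V⁻¹.

λ = 0.0908 V⁻¹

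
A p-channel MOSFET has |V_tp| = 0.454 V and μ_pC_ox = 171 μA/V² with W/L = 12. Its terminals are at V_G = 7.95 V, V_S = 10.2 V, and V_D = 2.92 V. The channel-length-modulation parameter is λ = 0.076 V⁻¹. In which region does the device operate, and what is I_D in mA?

Saturation; I_D = 5.14 mA

V_SG = V_S − V_G = 10.2 − 7.95 = 2.25 V; V_SD = V_S − V_D = 10.2 − 2.92 = 7.28 V.
k_p = μ_pC_ox · (W/L) = 2.052 mA/V².
V_ov = V_SG − |V_tp| = 2.25 − 0.454 = 1.8 V.
Since V_SD = 7.28 V ≥ V_ov = 1.8 V, the device is in saturation.
I_D = ½ k_p V_ov² (1 + λ V_SD) = 0.5 × 2.052 × 1.8² × (1 + 0.076 × 7.28) = 5.14 mA.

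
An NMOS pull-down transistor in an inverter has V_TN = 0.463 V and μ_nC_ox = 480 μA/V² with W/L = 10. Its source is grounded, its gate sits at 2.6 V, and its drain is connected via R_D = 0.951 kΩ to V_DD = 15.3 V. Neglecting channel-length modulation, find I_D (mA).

V_GS = V_G = 2.6 V, so V_ov = 2.6 − 0.463 = 2.14 V.
k_n = μ_nC_ox · (W/L) = 4.8 mA/V².
Assume saturation: I_D = ½ k_n V_ov² = 0.5 × 4.8 × 2.14² = 11 mA, giving V_DS = V_DD − I_D R_D = 15.3 − 11 × 0.951 = 4.88 V.
V_DS = 4.88 V ≥ V_ov = 2.14 V, confirming saturation.

I_D = 11.0 mA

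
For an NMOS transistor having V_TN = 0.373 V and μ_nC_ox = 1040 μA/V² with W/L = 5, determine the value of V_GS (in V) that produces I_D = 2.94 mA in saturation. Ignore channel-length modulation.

k_n = μ_nC_ox · (W/L) = 5.2 mA/V².
In saturation I_D = ½ k_n (V_GS − V_TN)², so V_GS − V_TN = √(2 I_D / k_n) = √(2 × 2.94 / 5.2) = 1.06 V.
V_GS = 0.373 + 1.06 = 1.44 V.

V_GS = 1.44 V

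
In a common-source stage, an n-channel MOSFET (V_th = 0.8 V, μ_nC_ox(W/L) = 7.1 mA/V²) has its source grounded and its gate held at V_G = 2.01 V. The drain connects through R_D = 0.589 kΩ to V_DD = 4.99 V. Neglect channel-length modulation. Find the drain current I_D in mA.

V_GS = V_G = 2.01 V, so V_ov = 2.01 − 0.8 = 1.21 V.
Assume saturation: I_D = ½ k_n V_ov² = 0.5 × 7.1 × 1.21² = 5.2 mA, giving V_DS = V_DD − I_D R_D = 4.99 − 5.2 × 0.589 = 1.93 V.
V_DS = 1.93 V ≥ V_ov = 1.21 V, confirming saturation.

I_D = 5.20 mA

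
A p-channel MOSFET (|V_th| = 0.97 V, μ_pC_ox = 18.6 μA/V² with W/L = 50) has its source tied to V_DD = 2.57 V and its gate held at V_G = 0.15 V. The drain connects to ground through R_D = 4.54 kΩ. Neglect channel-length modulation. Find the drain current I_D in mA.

V_SG = V_DD − V_G = 2.57 − 0.15 = 2.42 V, so V_ov = 2.42 − 0.97 = 1.45 V.
k_p = μ_pC_ox · (W/L) = 0.93 mA/V².
Assume saturation: I_D = ½ k_p V_ov² = 0.5 × 0.93 × 1.45² = 0.978 mA, giving V_SD = V_DD − I_D R_D = 2.57 − 0.978 × 4.54 = -1.87 V.
But -1.87 V < V_ov = 1.45 V, so the device is actually in triode.
In triode I_D = k_p[V_ov V_SD − ½ V_SD²] and I_D = (V_DD − V_SD)/R_D. Equating: 2.11 V_SD² − 7.122 V_SD + 2.57 = 0, giving V_SD = 0.411 V (the root below V_ov).
I_D = (2.57 − 0.411) / 4.54 = 0.476 mA.

I_D = 0.476 mA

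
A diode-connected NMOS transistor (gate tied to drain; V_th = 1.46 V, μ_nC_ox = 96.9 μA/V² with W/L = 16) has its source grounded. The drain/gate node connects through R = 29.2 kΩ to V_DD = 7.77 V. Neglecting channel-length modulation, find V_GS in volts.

With gate tied to drain, V_GS = V_DS ≥ V_GS − V_th, so the device is in saturation.
k_n = μ_nC_ox · (W/L) = 1.55 mA/V².
KCL at the drain: ½ k_n (V_GS − V_th)² = (V_DD − V_GS)/R.
Let x = V_GS − 1.46. Then 22.6 x² + x − 6.31 = 0, giving x = 0.506 V (positive root), so V_GS = 1.97 V.
I_D = (V_DD − V_GS)/R = (7.77 − 1.97) / 29.2 = 0.199 mA.

V_GS = 1.97 V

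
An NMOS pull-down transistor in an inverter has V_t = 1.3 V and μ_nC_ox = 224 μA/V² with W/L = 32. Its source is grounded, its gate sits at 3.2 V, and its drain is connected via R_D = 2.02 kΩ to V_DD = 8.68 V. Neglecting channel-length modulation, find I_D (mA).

I_D = 4.13 mA

V_GS = V_G = 3.2 V, so V_ov = 3.2 − 1.3 = 1.9 V.
k_n = μ_nC_ox · (W/L) = 7.168 mA/V².
Assume saturation: I_D = ½ k_n V_ov² = 0.5 × 7.168 × 1.9² = 12.9 mA, giving V_DS = V_DD − I_D R_D = 8.68 − 12.9 × 2.02 = -17.5 V.
But -17.5 V < V_ov = 1.9 V, so the device is actually in triode.
In triode I_D = k_n[V_ov V_DS − ½ V_DS²] and I_D = (V_DD − V_DS)/R_D. Equating: 7.24 V_DS² − 28.51 V_DS + 8.68 = 0, giving V_DS = 0.333 V (the root below V_ov).
I_D = (8.68 − 0.333) / 2.02 = 4.13 mA.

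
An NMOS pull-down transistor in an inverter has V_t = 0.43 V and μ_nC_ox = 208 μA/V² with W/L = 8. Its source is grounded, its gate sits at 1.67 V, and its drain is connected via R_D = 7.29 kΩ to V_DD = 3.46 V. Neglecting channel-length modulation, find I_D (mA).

V_GS = V_G = 1.67 V, so V_ov = 1.67 − 0.43 = 1.24 V.
k_n = μ_nC_ox · (W/L) = 1.664 mA/V².
Assume saturation: I_D = ½ k_n V_ov² = 0.5 × 1.664 × 1.24² = 1.28 mA, giving V_DS = V_DD − I_D R_D = 3.46 − 1.28 × 7.29 = -5.87 V.
But -5.87 V < V_ov = 1.24 V, so the device is actually in triode.
In triode I_D = k_n[V_ov V_DS − ½ V_DS²] and I_D = (V_DD − V_DS)/R_D. Equating: 6.07 V_DS² − 16.04 V_DS + 3.46 = 0, giving V_DS = 0.237 V (the root below V_ov).
I_D = (3.46 − 0.237) / 7.29 = 0.442 mA.

I_D = 0.442 mA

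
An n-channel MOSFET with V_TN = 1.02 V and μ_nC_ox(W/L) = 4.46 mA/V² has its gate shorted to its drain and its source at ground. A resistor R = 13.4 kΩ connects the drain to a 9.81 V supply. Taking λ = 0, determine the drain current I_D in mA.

With gate tied to drain, V_GS = V_DS ≥ V_GS − V_TN, so the device is in saturation.
KCL at the drain: ½ k_n (V_GS − V_TN)² = (V_DD − V_GS)/R.
Let x = V_GS − 1.02. Then 29.9 x² + x − 8.79 = 0, giving x = 0.526 V (positive root), so V_GS = 1.55 V.
I_D = (V_DD − V_GS)/R = (9.81 − 1.55) / 13.4 = 0.617 mA.

I_D = 0.617 mA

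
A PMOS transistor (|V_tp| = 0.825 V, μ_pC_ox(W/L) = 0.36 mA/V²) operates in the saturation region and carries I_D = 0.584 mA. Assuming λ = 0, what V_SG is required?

In saturation I_D = ½ k_p (V_SG − |V_tp|)², so V_SG − |V_tp| = √(2 I_D / k_p) = √(2 × 0.584 / 0.36) = 1.8 V.
V_SG = 0.825 + 1.8 = 2.63 V.

V_SG = 2.63 V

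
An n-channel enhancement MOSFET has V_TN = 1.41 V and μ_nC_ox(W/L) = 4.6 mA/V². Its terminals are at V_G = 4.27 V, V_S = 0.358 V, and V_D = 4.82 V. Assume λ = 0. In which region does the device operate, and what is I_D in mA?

Saturation; I_D = 14.4 mA

V_GS = V_G − V_S = 4.27 − 0.358 = 3.91 V; V_DS = V_D − V_S = 4.82 − 0.358 = 4.46 V.
V_ov = V_GS − V_TN = 3.91 − 1.41 = 2.5 V.
Since V_DS = 4.46 V ≥ V_ov = 2.5 V, the device is in saturation.
I_D = ½ k_n V_ov² = 0.5 × 4.6 × 2.5² = 14.4 mA.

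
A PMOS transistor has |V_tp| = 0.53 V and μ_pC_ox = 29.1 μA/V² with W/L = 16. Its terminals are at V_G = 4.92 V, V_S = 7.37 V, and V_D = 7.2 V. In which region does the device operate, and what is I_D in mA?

Triode; I_D = 0.145 mA

V_SG = V_S − V_G = 7.37 − 4.92 = 2.45 V; V_SD = V_S − V_D = 7.37 − 7.2 = 0.17 V.
k_p = μ_pC_ox · (W/L) = 0.4656 mA/V².
V_ov = V_SG − |V_tp| = 2.45 − 0.53 = 1.92 V.
Since V_SD = 0.17 V < V_ov = 1.92 V, the device is in the triode region.
I_D = k_p [V_ov · V_SD − ½ V_SD²] = 0.4656 × [1.92 × 0.17 − 0.5 × 0.17²] = 0.145 mA.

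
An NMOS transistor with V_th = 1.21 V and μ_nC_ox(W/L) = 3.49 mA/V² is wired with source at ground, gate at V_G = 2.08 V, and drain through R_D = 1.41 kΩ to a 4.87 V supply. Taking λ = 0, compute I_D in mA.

V_GS = V_G = 2.08 V, so V_ov = 2.08 − 1.21 = 0.87 V.
Assume saturation: I_D = ½ k_n V_ov² = 0.5 × 3.49 × 0.87² = 1.32 mA, giving V_DS = V_DD − I_D R_D = 4.87 − 1.32 × 1.41 = 3.01 V.
V_DS = 3.01 V ≥ V_ov = 0.87 V, confirming saturation.

I_D = 1.32 mA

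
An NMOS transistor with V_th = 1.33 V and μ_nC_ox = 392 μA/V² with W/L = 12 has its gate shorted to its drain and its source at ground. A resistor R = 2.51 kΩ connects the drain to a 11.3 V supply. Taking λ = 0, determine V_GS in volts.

V_GS = 2.55 V

With gate tied to drain, V_GS = V_DS ≥ V_GS − V_th, so the device is in saturation.
k_n = μ_nC_ox · (W/L) = 4.704 mA/V².
KCL at the drain: ½ k_n (V_GS − V_th)² = (V_DD − V_GS)/R.
Let x = V_GS − 1.33. Then 5.9 x² + x − 9.97 = 0, giving x = 1.22 V (positive root), so V_GS = 2.55 V.
I_D = (V_DD − V_GS)/R = (11.3 − 2.55) / 2.51 = 3.49 mA.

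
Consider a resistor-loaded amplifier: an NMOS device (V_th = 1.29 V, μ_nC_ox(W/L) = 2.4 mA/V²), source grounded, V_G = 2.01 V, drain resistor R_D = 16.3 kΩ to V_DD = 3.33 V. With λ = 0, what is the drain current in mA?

I_D = 0.197 mA

V_GS = V_G = 2.01 V, so V_ov = 2.01 − 1.29 = 0.72 V.
Assume saturation: I_D = ½ k_n V_ov² = 0.5 × 2.4 × 0.72² = 0.622 mA, giving V_DS = V_DD − I_D R_D = 3.33 − 0.622 × 16.3 = -6.81 V.
But -6.81 V < V_ov = 0.72 V, so the device is actually in triode.
In triode I_D = k_n[V_ov V_DS − ½ V_DS²] and I_D = (V_DD − V_DS)/R_D. Equating: 19.6 V_DS² − 29.17 V_DS + 3.33 = 0, giving V_DS = 0.125 V (the root below V_ov).
I_D = (3.33 − 0.125) / 16.3 = 0.197 mA.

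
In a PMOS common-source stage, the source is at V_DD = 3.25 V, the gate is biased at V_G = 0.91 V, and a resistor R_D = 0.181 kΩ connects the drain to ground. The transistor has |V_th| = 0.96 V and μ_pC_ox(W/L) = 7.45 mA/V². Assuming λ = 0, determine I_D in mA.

I_D = 7.09 mA

V_SG = V_DD − V_G = 3.25 − 0.91 = 2.34 V, so V_ov = 2.34 − 0.96 = 1.38 V.
Assume saturation: I_D = ½ k_p V_ov² = 0.5 × 7.45 × 1.38² = 7.09 mA, giving V_SD = V_DD − I_D R_D = 3.25 − 7.09 × 0.181 = 1.97 V.
V_SD = 1.97 V ≥ V_ov = 1.38 V, confirming saturation.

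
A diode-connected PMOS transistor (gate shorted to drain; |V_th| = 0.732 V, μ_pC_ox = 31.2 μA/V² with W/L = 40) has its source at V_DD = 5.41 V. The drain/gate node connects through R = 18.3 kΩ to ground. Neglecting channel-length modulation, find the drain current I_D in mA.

I_D = 0.223 mA

With gate tied to drain, V_SG = V_SD ≥ V_SG − |V_th|, so the device is in saturation.
k_p = μ_pC_ox · (W/L) = 1.248 mA/V².
KCL at the drain: ½ k_p (V_SG − |V_th|)² = (V_DD − V_SG)/R.
Let x = V_SG − 0.732. Then 11.4 x² + x − 4.678 = 0, giving x = 0.598 V (positive root), so V_SG = 1.33 V.
I_D = (V_DD − V_SG)/R = (5.41 − 1.33) / 18.3 = 0.223 mA.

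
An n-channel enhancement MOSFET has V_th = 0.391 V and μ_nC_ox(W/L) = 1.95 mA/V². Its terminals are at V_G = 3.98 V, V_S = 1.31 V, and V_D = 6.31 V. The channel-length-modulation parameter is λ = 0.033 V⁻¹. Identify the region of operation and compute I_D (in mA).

Saturation; I_D = 5.90 mA

V_GS = V_G − V_S = 3.98 − 1.31 = 2.67 V; V_DS = V_D − V_S = 6.31 − 1.31 = 5 V.
V_ov = V_GS − V_th = 2.67 − 0.391 = 2.28 V.
Since V_DS = 5 V ≥ V_ov = 2.28 V, the device is in saturation.
I_D = ½ k_n V_ov² (1 + λ V_DS) = 0.5 × 1.95 × 2.28² × (1 + 0.033 × 5) = 5.9 mA.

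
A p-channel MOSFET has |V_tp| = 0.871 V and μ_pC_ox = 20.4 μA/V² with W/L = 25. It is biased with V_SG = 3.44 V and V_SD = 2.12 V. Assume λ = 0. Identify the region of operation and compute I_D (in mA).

Triode; I_D = 1.63 mA

k_p = μ_pC_ox · (W/L) = 0.51 mA/V².
V_ov = V_SG − |V_tp| = 3.44 − 0.871 = 2.57 V.
Since V_SD = 2.12 V < V_ov = 2.57 V, the device is in the triode region.
I_D = k_p [V_ov · V_SD − ½ V_SD²] = 0.51 × [2.57 × 2.12 − 0.5 × 2.12²] = 1.63 mA.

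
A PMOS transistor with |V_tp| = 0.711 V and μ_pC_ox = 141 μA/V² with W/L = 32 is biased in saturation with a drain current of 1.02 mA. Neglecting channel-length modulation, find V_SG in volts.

k_p = μ_pC_ox · (W/L) = 4.512 mA/V².
In saturation I_D = ½ k_p (V_SG − |V_tp|)², so V_SG − |V_tp| = √(2 I_D / k_p) = √(2 × 1.02 / 4.512) = 0.672 V.
V_SG = 0.711 + 0.672 = 1.38 V.

V_SG = 1.38 V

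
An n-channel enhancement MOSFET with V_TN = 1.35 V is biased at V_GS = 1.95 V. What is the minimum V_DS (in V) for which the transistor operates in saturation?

The boundary between triode and saturation is V_DS = V_GS − V_TN = V_ov.
V_ov = 1.95 − 1.35 = 0.6 V.

V_DS,sat = 0.600 V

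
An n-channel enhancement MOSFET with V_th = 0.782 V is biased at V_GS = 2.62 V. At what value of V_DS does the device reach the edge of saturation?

The boundary between triode and saturation is V_DS = V_GS − V_th = V_ov.
V_ov = 2.62 − 0.782 = 1.84 V.

V_DS,sat = 1.84 V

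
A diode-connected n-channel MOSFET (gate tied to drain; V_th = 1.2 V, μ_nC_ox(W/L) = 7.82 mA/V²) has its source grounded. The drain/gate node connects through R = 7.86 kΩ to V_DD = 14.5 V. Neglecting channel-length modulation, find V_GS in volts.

With gate tied to drain, V_GS = V_DS ≥ V_GS − V_th, so the device is in saturation.
KCL at the drain: ½ k_n (V_GS − V_th)² = (V_DD − V_GS)/R.
Let x = V_GS − 1.2. Then 30.7 x² + x − 13.3 = 0, giving x = 0.642 V (positive root), so V_GS = 1.84 V.
I_D = (V_DD − V_GS)/R = (14.5 − 1.84) / 7.86 = 1.61 mA.

V_GS = 1.84 V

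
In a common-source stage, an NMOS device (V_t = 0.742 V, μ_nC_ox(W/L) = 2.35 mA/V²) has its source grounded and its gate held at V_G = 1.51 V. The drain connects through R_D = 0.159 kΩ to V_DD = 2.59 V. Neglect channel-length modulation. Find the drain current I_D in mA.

I_D = 0.693 mA

V_GS = V_G = 1.51 V, so V_ov = 1.51 − 0.742 = 0.768 V.
Assume saturation: I_D = ½ k_n V_ov² = 0.5 × 2.35 × 0.768² = 0.693 mA, giving V_DS = V_DD − I_D R_D = 2.59 − 0.693 × 0.159 = 2.48 V.
V_DS = 2.48 V ≥ V_ov = 0.768 V, confirming saturation.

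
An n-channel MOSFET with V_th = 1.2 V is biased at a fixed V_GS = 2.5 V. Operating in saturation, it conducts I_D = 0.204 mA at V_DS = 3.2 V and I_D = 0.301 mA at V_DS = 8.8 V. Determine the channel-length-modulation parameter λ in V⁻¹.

λ = 0.117 V⁻¹

With V_GS fixed, I_D ∝ (1 + λ V_DS) in saturation, so I_D2/I_D1 = (1 + λ V_DS2)/(1 + λ V_DS1).
0.301/0.204 = 1.475 = (1 + 8.8 λ)/(1 + 3.2 λ).
Solving: λ (I_D1 V_DS2 − I_D2 V_DS1) = I_D2 − I_D1, so λ = (0.301 − 0.204) / (0.204 × 8.8 − 0.301 × 3.2) = 0.097 / 0.832 = 0.117 V⁻¹.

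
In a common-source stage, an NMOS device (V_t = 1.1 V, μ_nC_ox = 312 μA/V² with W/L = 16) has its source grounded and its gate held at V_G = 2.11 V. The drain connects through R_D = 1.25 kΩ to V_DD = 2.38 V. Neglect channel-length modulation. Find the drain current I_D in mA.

I_D = 1.59 mA

V_GS = V_G = 2.11 V, so V_ov = 2.11 − 1.1 = 1.01 V.
k_n = μ_nC_ox · (W/L) = 4.992 mA/V².
Assume saturation: I_D = ½ k_n V_ov² = 0.5 × 4.992 × 1.01² = 2.55 mA, giving V_DS = V_DD − I_D R_D = 2.38 − 2.55 × 1.25 = -0.803 V.
But -0.803 V < V_ov = 1.01 V, so the device is actually in triode.
In triode I_D = k_n[V_ov V_DS − ½ V_DS²] and I_D = (V_DD − V_DS)/R_D. Equating: 3.12 V_DS² − 7.302 V_DS + 2.38 = 0, giving V_DS = 0.391 V (the root below V_ov).
I_D = (2.38 − 0.391) / 1.25 = 1.59 mA.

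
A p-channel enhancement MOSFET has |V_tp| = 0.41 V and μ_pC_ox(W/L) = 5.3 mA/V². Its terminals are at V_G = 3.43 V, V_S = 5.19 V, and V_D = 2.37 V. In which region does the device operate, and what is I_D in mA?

V_SG = V_S − V_G = 5.19 − 3.43 = 1.76 V; V_SD = V_S − V_D = 5.19 − 2.37 = 2.82 V.
V_ov = V_SG − |V_tp| = 1.76 − 0.41 = 1.35 V.
Since V_SD = 2.82 V ≥ V_ov = 1.35 V, the device is in saturation.
I_D = ½ k_p V_ov² = 0.5 × 5.3 × 1.35² = 4.83 mA.

Saturation; I_D = 4.83 mA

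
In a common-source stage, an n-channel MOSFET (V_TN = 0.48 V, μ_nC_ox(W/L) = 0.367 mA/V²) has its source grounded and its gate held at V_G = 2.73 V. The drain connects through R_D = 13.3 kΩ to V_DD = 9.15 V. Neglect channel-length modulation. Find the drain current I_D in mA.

I_D = 0.617 mA

V_GS = V_G = 2.73 V, so V_ov = 2.73 − 0.48 = 2.25 V.
Assume saturation: I_D = ½ k_n V_ov² = 0.5 × 0.367 × 2.25² = 0.929 mA, giving V_DS = V_DD − I_D R_D = 9.15 − 0.929 × 13.3 = -3.21 V.
But -3.21 V < V_ov = 2.25 V, so the device is actually in triode.
In triode I_D = k_n[V_ov V_DS − ½ V_DS²] and I_D = (V_DD − V_DS)/R_D. Equating: 2.44 V_DS² − 11.98 V_DS + 9.15 = 0, giving V_DS = 0.946 V (the root below V_ov).
I_D = (9.15 − 0.946) / 13.3 = 0.617 mA.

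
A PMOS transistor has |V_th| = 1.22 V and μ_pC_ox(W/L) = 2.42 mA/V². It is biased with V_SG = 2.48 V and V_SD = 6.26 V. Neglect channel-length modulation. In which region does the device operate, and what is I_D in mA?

V_ov = V_SG − |V_th| = 2.48 − 1.22 = 1.26 V.
Since V_SD = 6.26 V ≥ V_ov = 1.26 V, the device is in saturation.
I_D = ½ k_p V_ov² = 0.5 × 2.42 × 1.26² = 1.92 mA.

Saturation; I_D = 1.92 mA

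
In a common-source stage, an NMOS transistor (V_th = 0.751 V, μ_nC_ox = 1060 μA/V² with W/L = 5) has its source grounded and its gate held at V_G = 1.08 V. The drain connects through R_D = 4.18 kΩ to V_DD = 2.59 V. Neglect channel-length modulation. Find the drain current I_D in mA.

I_D = 0.287 mA

V_GS = V_G = 1.08 V, so V_ov = 1.08 − 0.751 = 0.329 V.
k_n = μ_nC_ox · (W/L) = 5.3 mA/V².
Assume saturation: I_D = ½ k_n V_ov² = 0.5 × 5.3 × 0.329² = 0.287 mA, giving V_DS = V_DD − I_D R_D = 2.59 − 0.287 × 4.18 = 1.39 V.
V_DS = 1.39 V ≥ V_ov = 0.329 V, confirming saturation.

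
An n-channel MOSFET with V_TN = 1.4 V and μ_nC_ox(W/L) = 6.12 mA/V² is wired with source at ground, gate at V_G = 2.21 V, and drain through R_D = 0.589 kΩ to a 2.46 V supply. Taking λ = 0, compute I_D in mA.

I_D = 2.01 mA

V_GS = V_G = 2.21 V, so V_ov = 2.21 − 1.4 = 0.81 V.
Assume saturation: I_D = ½ k_n V_ov² = 0.5 × 6.12 × 0.81² = 2.01 mA, giving V_DS = V_DD − I_D R_D = 2.46 − 2.01 × 0.589 = 1.28 V.
V_DS = 1.28 V ≥ V_ov = 0.81 V, confirming saturation.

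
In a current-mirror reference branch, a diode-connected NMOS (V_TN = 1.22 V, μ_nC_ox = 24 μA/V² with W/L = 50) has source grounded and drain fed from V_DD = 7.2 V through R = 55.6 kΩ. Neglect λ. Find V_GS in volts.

With gate tied to drain, V_GS = V_DS ≥ V_GS − V_TN, so the device is in saturation.
k_n = μ_nC_ox · (W/L) = 1.2 mA/V².
KCL at the drain: ½ k_n (V_GS − V_TN)² = (V_DD − V_GS)/R.
Let x = V_GS − 1.22. Then 33.4 x² + x − 5.98 = 0, giving x = 0.409 V (positive root), so V_GS = 1.63 V.
I_D = (V_DD − V_GS)/R = (7.2 − 1.63) / 55.6 = 0.1 mA.

V_GS = 1.63 V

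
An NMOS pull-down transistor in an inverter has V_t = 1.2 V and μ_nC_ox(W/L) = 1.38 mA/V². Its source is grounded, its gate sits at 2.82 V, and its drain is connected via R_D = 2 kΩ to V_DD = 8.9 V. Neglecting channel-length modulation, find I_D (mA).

V_GS = V_G = 2.82 V, so V_ov = 2.82 − 1.2 = 1.62 V.
Assume saturation: I_D = ½ k_n V_ov² = 0.5 × 1.38 × 1.62² = 1.81 mA, giving V_DS = V_DD − I_D R_D = 8.9 − 1.81 × 2 = 5.28 V.
V_DS = 5.28 V ≥ V_ov = 1.62 V, confirming saturation.

I_D = 1.81 mA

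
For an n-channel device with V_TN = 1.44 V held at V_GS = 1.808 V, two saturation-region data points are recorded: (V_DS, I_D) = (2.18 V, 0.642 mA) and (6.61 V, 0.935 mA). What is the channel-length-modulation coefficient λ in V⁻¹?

With V_GS fixed, I_D ∝ (1 + λ V_DS) in saturation, so I_D2/I_D1 = (1 + λ V_DS2)/(1 + λ V_DS1).
0.935/0.642 = 1.456 = (1 + 6.61 λ)/(1 + 2.18 λ).
Solving: λ (I_D1 V_DS2 − I_D2 V_DS1) = I_D2 − I_D1, so λ = (0.935 − 0.642) / (0.642 × 6.61 − 0.935 × 2.18) = 0.293 / 2.21 = 0.133 V⁻¹.

λ = 0.133 V⁻¹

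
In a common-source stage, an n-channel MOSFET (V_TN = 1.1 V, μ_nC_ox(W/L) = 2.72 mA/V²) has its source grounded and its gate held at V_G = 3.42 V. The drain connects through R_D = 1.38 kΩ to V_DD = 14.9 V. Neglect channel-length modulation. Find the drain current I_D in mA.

I_D = 7.32 mA

V_GS = V_G = 3.42 V, so V_ov = 3.42 − 1.1 = 2.32 V.
Assume saturation: I_D = ½ k_n V_ov² = 0.5 × 2.72 × 2.32² = 7.32 mA, giving V_DS = V_DD − I_D R_D = 14.9 − 7.32 × 1.38 = 4.8 V.
V_DS = 4.8 V ≥ V_ov = 2.32 V, confirming saturation.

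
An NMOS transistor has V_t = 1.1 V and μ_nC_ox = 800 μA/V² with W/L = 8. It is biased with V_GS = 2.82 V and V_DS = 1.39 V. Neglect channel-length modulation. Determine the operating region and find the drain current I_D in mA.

k_n = μ_nC_ox · (W/L) = 6.4 mA/V².
V_ov = V_GS − V_t = 2.82 − 1.1 = 1.72 V.
Since V_DS = 1.39 V < V_ov = 1.72 V, the device is in the triode region.
I_D = k_n [V_ov · V_DS − ½ V_DS²] = 6.4 × [1.72 × 1.39 − 0.5 × 1.39²] = 9.12 mA.

Triode; I_D = 9.12 mA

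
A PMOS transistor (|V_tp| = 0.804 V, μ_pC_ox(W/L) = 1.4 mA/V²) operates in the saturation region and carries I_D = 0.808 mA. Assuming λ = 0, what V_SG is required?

In saturation I_D = ½ k_p (V_SG − |V_tp|)², so V_SG − |V_tp| = √(2 I_D / k_p) = √(2 × 0.808 / 1.4) = 1.07 V.
V_SG = 0.804 + 1.07 = 1.88 V.

V_SG = 1.88 V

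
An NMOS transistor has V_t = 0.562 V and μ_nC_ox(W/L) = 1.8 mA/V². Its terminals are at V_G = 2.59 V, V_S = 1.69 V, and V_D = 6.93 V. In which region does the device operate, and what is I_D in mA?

V_GS = V_G − V_S = 2.59 − 1.69 = 0.9 V; V_DS = V_D − V_S = 6.93 − 1.69 = 5.24 V.
V_ov = V_GS − V_t = 0.9 − 0.562 = 0.338 V.
Since V_DS = 5.24 V ≥ V_ov = 0.338 V, the device is in saturation.
I_D = ½ k_n V_ov² = 0.5 × 1.8 × 0.338² = 0.103 mA.

Saturation; I_D = 0.103 mA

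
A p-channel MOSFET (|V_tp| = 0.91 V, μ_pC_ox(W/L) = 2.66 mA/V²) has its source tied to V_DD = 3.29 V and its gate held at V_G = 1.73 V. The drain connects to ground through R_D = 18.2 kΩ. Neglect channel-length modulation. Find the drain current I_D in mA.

I_D = 0.175 mA

V_SG = V_DD − V_G = 3.29 − 1.73 = 1.56 V, so V_ov = 1.56 − 0.91 = 0.65 V.
Assume saturation: I_D = ½ k_p V_ov² = 0.5 × 2.66 × 0.65² = 0.562 mA, giving V_SD = V_DD − I_D R_D = 3.29 − 0.562 × 18.2 = -6.94 V.
But -6.94 V < V_ov = 0.65 V, so the device is actually in triode.
In triode I_D = k_p[V_ov V_SD − ½ V_SD²] and I_D = (V_DD − V_SD)/R_D. Equating: 24.2 V_SD² − 32.47 V_SD + 3.29 = 0, giving V_SD = 0.11 V (the root below V_ov).
I_D = (3.29 − 0.11) / 18.2 = 0.175 mA.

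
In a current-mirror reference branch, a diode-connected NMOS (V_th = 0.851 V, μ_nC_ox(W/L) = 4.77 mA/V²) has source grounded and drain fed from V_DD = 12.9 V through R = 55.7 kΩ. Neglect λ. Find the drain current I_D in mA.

With gate tied to drain, V_GS = V_DS ≥ V_GS − V_th, so the device is in saturation.
KCL at the drain: ½ k_n (V_GS − V_th)² = (V_DD − V_GS)/R.
Let x = V_GS − 0.851. Then 133 x² + x − 12.05 = 0, giving x = 0.297 V (positive root), so V_GS = 1.15 V.
I_D = (V_DD − V_GS)/R = (12.9 − 1.15) / 55.7 = 0.211 mA.

I_D = 0.211 mA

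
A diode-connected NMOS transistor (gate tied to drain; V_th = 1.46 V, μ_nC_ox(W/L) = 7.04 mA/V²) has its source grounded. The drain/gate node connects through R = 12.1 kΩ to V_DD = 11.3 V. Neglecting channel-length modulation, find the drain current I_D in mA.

I_D = 0.774 mA

With gate tied to drain, V_GS = V_DS ≥ V_GS − V_th, so the device is in saturation.
KCL at the drain: ½ k_n (V_GS − V_th)² = (V_DD − V_GS)/R.
Let x = V_GS − 1.46. Then 42.6 x² + x − 9.84 = 0, giving x = 0.469 V (positive root), so V_GS = 1.93 V.
I_D = (V_DD − V_GS)/R = (11.3 − 1.93) / 12.1 = 0.774 mA.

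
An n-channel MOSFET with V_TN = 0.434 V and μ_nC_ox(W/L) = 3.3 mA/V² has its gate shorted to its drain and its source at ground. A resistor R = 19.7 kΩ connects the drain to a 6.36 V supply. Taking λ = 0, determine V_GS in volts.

V_GS = 0.846 V

With gate tied to drain, V_GS = V_DS ≥ V_GS − V_TN, so the device is in saturation.
KCL at the drain: ½ k_n (V_GS − V_TN)² = (V_DD − V_GS)/R.
Let x = V_GS − 0.434. Then 32.5 x² + x − 5.926 = 0, giving x = 0.412 V (positive root), so V_GS = 0.846 V.
I_D = (V_DD − V_GS)/R = (6.36 − 0.846) / 19.7 = 0.28 mA.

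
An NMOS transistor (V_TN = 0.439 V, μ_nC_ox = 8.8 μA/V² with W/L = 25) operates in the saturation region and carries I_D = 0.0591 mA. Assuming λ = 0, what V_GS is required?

k_n = μ_nC_ox · (W/L) = 0.22 mA/V².
In saturation I_D = ½ k_n (V_GS − V_TN)², so V_GS − V_TN = √(2 I_D / k_n) = √(2 × 0.0591 / 0.22) = 0.733 V.
V_GS = 0.439 + 0.733 = 1.17 V.

V_GS = 1.17 V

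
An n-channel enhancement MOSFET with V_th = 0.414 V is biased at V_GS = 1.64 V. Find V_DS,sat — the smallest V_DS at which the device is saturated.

The boundary between triode and saturation is V_DS = V_GS − V_th = V_ov.
V_ov = 1.64 − 0.414 = 1.23 V.

V_DS,sat = 1.23 V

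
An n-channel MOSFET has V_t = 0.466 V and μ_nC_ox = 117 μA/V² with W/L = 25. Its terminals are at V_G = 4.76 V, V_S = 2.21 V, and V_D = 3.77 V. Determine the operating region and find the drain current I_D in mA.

Triode; I_D = 5.95 mA

V_GS = V_G − V_S = 4.76 − 2.21 = 2.55 V; V_DS = V_D − V_S = 3.77 − 2.21 = 1.56 V.
k_n = μ_nC_ox · (W/L) = 2.925 mA/V².
V_ov = V_GS − V_t = 2.55 − 0.466 = 2.08 V.
Since V_DS = 1.56 V < V_ov = 2.08 V, the device is in the triode region.
I_D = k_n [V_ov · V_DS − ½ V_DS²] = 2.925 × [2.08 × 1.56 − 0.5 × 1.56²] = 5.95 mA.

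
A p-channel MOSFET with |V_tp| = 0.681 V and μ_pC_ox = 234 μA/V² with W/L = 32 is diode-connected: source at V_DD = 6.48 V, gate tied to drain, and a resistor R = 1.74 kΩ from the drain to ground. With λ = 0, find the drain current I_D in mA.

I_D = 2.83 mA

With gate tied to drain, V_SG = V_SD ≥ V_SG − |V_tp|, so the device is in saturation.
k_p = μ_pC_ox · (W/L) = 7.488 mA/V².
KCL at the drain: ½ k_p (V_SG − |V_tp|)² = (V_DD − V_SG)/R.
Let x = V_SG − 0.681. Then 6.51 x² + x − 5.799 = 0, giving x = 0.87 V (positive root), so V_SG = 1.55 V.
I_D = (V_DD − V_SG)/R = (6.48 − 1.55) / 1.74 = 2.83 mA.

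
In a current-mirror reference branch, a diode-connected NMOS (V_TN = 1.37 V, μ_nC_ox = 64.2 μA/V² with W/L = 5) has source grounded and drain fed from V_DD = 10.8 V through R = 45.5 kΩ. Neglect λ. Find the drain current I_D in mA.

With gate tied to drain, V_GS = V_DS ≥ V_GS − V_TN, so the device is in saturation.
k_n = μ_nC_ox · (W/L) = 0.321 mA/V².
KCL at the drain: ½ k_n (V_GS − V_TN)² = (V_DD − V_GS)/R.
Let x = V_GS − 1.37. Then 7.3 x² + x − 9.43 = 0, giving x = 1.07 V (positive root), so V_GS = 2.44 V.
I_D = (V_DD − V_GS)/R = (10.8 − 2.44) / 45.5 = 0.184 mA.

I_D = 0.184 mA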